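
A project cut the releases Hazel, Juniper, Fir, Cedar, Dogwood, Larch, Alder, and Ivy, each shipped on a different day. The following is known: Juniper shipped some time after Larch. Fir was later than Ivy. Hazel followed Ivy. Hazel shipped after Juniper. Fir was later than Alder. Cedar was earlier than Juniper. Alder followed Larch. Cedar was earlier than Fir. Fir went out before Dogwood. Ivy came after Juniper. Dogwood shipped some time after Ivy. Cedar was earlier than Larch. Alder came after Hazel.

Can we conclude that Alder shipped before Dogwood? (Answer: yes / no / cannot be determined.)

Chain the constraints: Alder → Fir → Dogwood. Each link is directly stated, so Alder comes before Dogwood.

yes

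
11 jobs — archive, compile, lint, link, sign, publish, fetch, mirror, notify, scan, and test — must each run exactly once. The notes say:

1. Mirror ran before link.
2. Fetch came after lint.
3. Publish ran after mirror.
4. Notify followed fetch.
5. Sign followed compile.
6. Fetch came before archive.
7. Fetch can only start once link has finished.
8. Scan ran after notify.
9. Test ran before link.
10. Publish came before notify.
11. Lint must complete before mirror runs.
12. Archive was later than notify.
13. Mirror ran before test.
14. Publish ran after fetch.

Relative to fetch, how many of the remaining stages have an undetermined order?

Forced before fetch: link, lint, mirror, and test; forced after fetch: archive, notify, publish, and scan.
That leaves compile and sign with no forced order relative to fetch — 2.

2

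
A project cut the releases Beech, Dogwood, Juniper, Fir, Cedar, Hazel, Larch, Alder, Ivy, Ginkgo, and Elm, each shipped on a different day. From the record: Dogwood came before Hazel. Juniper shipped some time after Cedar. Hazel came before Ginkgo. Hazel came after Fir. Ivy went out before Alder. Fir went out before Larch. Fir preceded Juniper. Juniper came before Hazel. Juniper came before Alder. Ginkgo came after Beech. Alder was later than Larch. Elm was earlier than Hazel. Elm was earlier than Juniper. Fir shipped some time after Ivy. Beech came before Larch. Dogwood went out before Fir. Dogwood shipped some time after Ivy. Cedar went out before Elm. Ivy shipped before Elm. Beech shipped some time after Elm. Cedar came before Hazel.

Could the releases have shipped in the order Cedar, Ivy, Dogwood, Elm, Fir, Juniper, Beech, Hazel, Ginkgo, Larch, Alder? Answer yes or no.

yes

Check each stated constraint against the proposed order — e.g. Cedar is ahead of Hazel; Ivy is ahead of Alder. Every pair is in the required order; nothing is violated.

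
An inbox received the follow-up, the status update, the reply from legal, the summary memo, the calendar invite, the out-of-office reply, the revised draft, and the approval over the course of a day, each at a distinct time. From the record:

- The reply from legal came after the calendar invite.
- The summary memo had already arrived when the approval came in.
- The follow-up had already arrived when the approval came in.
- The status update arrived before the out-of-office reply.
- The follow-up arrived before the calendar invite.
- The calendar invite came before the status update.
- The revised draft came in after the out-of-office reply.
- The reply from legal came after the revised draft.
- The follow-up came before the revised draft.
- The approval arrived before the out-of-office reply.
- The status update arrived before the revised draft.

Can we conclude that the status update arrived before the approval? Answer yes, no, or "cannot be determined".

No chain of stated constraints runs from the status update to the approval, and none runs from the approval to the status update either.
So the relative order of the status update and the approval is not fixed by the given facts.

cannot be determined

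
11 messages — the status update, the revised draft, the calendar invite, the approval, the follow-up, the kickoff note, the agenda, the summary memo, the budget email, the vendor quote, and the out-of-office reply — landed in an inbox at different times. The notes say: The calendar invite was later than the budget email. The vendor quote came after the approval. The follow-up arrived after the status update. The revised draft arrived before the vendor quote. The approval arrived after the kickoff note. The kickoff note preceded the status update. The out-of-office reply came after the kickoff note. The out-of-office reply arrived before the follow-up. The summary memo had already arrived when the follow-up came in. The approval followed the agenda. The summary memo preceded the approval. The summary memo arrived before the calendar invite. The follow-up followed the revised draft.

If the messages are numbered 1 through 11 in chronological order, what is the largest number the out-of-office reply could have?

10

The out-of-office reply must come before the follow-up — 1 message forced after it.
Everything else can be placed before the out-of-office reply in some valid order, so the out-of-office reply can sit as late as position 11 − 1 = 10.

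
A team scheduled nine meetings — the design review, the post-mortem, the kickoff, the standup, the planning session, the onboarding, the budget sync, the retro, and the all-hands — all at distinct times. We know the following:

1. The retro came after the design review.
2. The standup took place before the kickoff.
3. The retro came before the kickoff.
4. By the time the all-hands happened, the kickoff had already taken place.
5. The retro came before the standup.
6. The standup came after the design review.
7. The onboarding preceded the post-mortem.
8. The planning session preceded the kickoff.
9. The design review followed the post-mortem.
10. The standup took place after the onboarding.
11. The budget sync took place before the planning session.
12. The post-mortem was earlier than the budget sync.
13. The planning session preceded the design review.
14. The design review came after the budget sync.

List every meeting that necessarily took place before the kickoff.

the budget sync, the design review, the onboarding, the planning session, the post-mortem, the retro, the standup

Directly stated before the kickoff: the planning session, the retro, and the standup.
The budget sync reaches the kickoff via the budget sync → the planning session → the kickoff.
The design review reaches the kickoff via the design review → the retro → the kickoff.
The onboarding reaches the kickoff via the onboarding → the standup → the kickoff.
Likewise the post-mortem reaches the kickoff by chaining the stated constraints.
No chain forces the all-hands ahead of the kickoff.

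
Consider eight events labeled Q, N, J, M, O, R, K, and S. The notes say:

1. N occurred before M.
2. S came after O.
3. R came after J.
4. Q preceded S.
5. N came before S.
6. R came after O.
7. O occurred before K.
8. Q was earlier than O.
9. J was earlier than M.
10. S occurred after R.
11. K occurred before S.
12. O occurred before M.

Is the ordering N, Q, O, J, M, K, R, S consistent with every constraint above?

yes

Check each stated constraint against the proposed order — e.g. Q is ahead of S; N is ahead of S. Every pair is in the required order; nothing is violated.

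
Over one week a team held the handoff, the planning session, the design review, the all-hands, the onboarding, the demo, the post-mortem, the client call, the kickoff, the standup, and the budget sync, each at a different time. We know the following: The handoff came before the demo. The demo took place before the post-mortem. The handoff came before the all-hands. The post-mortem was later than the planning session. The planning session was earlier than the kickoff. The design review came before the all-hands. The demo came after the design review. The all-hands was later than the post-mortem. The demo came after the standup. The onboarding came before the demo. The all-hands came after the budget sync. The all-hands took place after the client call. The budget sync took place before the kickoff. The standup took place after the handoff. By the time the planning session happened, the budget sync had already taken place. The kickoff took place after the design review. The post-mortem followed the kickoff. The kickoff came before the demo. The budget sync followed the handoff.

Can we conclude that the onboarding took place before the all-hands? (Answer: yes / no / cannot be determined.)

yes

Chain the constraints: the onboarding → the demo → the post-mortem → the all-hands. Each link is directly stated, so the onboarding comes before the all-hands.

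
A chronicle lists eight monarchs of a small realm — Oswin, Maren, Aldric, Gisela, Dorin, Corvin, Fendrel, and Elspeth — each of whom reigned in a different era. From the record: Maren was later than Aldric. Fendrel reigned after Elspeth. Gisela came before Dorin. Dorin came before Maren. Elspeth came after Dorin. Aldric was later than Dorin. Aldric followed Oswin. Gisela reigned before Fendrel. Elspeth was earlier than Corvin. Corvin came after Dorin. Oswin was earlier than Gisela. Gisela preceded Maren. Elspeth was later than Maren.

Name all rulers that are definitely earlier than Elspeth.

Aldric, Dorin, Gisela, Maren, Oswin

Directly stated before Elspeth: Dorin and Maren.
Aldric reaches Elspeth via Aldric → Maren → Elspeth.
Gisela reaches Elspeth via Gisela → Dorin → Elspeth.
Oswin reaches Elspeth via Oswin → Gisela → Dorin → Elspeth.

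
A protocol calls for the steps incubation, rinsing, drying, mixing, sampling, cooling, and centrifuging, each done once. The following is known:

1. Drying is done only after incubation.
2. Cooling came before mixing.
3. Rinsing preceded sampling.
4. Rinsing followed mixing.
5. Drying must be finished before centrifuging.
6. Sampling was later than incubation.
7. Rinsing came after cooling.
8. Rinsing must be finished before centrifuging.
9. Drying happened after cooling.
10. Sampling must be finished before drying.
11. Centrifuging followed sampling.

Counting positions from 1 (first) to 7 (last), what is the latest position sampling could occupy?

5

Sampling must come before centrifuging and drying — 2 steps forced after it.
Everything else can be placed before sampling in some valid order, so sampling can sit as late as position 7 − 2 = 5.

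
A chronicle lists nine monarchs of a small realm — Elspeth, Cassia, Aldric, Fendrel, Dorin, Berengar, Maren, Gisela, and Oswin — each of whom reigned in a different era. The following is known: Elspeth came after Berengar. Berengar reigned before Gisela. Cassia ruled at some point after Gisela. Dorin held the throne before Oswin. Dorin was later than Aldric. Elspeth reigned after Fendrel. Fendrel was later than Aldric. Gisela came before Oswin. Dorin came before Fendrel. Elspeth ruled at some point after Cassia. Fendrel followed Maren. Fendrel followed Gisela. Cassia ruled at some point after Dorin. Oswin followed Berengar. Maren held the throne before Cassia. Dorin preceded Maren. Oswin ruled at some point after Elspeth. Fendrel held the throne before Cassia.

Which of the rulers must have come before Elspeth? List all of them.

Aldric, Berengar, Cassia, Dorin, Fendrel, Gisela, Maren

Directly stated before Elspeth: Berengar, Cassia, and Fendrel.
Aldric reaches Elspeth via Aldric → Fendrel → Elspeth.
Dorin reaches Elspeth via Dorin → Cassia → Elspeth.
Gisela reaches Elspeth via Gisela → Cassia → Elspeth.
Likewise Maren reaches Elspeth by chaining the stated constraints.
No chain forces Oswin ahead of Elspeth.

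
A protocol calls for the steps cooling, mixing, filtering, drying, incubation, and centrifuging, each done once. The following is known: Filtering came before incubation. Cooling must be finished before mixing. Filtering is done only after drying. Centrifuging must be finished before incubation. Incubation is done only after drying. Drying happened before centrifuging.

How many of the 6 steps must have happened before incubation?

Directly stated before incubation: centrifuging, drying, and filtering.
That's centrifuging, drying, and filtering — 3 in all.

3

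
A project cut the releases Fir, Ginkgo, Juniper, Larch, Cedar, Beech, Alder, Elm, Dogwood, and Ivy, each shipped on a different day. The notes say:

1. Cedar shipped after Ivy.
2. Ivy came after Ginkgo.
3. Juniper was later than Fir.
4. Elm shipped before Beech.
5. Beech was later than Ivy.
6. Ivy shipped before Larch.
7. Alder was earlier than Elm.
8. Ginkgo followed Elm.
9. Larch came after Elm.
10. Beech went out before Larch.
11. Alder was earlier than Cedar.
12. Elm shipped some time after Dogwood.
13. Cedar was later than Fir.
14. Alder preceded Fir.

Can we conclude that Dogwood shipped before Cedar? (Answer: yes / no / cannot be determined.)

Chain the constraints: Dogwood → Elm → Ginkgo → Ivy → Cedar. Each link is directly stated, so Dogwood comes before Cedar.

yes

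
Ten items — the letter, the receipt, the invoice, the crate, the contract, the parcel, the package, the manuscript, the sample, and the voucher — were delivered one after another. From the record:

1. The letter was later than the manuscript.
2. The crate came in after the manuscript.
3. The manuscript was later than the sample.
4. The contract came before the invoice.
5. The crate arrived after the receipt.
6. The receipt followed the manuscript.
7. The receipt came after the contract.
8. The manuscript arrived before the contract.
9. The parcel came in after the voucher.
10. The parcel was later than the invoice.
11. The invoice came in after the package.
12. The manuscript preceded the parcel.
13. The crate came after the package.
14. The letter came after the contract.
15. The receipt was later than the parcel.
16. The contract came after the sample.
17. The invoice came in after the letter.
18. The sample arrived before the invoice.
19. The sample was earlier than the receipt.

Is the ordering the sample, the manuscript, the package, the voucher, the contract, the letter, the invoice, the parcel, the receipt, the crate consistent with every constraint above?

yes

Check each stated constraint against the proposed order — e.g. the manuscript is ahead of the crate; the sample is ahead of the receipt. Every pair is in the required order; nothing is violated.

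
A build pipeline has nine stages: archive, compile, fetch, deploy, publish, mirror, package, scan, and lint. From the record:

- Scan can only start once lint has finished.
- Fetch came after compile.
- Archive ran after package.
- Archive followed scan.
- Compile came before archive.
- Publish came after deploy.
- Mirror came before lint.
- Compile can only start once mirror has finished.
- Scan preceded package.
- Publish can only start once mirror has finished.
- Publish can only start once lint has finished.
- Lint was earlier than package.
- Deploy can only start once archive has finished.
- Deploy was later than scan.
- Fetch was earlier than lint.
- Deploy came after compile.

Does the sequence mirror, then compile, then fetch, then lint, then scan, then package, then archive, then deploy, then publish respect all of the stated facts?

yes

Check each stated constraint against the proposed order — e.g. compile is ahead of deploy; mirror is ahead of publish. Every pair is in the required order; nothing is violated.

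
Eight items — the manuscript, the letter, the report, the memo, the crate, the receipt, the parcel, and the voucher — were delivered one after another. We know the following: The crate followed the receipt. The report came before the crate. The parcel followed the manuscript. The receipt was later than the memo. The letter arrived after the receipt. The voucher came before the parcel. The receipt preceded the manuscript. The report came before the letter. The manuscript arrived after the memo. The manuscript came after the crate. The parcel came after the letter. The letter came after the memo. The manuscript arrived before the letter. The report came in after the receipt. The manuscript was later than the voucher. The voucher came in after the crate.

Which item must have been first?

The memo has a chain of constraints placing it before every other item, so the memo must be first.

the memo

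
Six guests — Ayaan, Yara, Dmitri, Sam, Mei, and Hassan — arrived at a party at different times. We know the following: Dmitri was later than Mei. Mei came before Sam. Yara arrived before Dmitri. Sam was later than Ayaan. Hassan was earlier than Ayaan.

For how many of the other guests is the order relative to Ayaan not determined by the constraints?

Forced before Ayaan: Hassan; forced after Ayaan: Sam.
That leaves Dmitri, Mei, and Yara with no forced order relative to Ayaan — 3.

3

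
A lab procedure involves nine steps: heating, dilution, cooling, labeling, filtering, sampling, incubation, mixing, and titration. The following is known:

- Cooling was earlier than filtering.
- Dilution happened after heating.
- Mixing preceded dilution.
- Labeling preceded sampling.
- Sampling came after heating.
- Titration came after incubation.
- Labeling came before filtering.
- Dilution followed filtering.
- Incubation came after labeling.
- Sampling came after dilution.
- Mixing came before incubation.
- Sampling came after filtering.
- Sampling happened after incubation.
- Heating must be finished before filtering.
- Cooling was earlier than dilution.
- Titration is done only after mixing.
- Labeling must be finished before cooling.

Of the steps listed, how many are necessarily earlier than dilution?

Directly stated before dilution: cooling, filtering, heating, and mixing.
Labeling reaches dilution via labeling → cooling → dilution.
That's cooling, filtering, heating, labeling, and mixing — 5 in all.

5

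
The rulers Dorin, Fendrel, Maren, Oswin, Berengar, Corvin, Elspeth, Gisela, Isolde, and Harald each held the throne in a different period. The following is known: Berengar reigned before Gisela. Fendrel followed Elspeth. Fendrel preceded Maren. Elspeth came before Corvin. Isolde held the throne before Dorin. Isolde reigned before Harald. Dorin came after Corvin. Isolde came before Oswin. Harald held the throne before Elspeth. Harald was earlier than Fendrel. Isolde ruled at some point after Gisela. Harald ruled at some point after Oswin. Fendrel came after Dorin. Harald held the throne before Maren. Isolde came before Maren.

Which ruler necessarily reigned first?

Berengar has a chain of constraints placing them before every other ruler, so Berengar must be first.

Berengar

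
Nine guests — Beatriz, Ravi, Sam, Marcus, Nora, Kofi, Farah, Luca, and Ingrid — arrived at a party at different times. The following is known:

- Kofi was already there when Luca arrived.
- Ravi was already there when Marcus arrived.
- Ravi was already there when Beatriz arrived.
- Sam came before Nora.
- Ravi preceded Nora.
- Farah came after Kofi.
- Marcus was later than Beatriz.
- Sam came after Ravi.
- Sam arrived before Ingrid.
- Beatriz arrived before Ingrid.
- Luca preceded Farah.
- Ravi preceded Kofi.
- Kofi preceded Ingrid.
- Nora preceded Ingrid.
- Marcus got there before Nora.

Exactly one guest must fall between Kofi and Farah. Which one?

Tracing the constraints gives Kofi → Luca → Farah, so Luca sits after Kofi and before Farah.
No other guest is forced both after Kofi and before Farah.

Luca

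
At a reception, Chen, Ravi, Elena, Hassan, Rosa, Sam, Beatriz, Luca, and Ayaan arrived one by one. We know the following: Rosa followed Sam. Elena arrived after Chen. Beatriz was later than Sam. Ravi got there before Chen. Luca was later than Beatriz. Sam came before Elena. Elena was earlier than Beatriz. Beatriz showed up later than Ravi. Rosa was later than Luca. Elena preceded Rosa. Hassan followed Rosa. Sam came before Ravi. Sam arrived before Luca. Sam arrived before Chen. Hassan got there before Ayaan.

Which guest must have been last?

Ayaan

Every other guest has a chain of constraints placing them before Ayaan, so Ayaan is last.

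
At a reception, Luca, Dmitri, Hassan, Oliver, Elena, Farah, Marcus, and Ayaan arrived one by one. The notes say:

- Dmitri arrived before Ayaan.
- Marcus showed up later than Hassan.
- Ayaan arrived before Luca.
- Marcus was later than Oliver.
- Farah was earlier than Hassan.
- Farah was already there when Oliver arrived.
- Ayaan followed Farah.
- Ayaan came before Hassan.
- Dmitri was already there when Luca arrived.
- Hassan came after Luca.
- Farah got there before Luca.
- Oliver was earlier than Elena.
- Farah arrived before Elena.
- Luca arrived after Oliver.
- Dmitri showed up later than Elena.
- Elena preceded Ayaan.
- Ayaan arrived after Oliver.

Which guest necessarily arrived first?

Farah has a chain of constraints placing them before every other guest, so Farah must be first.

Farah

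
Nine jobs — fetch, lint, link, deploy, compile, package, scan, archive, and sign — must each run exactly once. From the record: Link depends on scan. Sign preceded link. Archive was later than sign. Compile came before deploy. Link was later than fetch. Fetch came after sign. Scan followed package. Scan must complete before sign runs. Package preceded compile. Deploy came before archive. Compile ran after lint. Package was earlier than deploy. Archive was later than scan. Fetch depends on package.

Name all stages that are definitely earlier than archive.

compile, deploy, lint, package, scan, sign

Directly stated before archive: deploy, scan, and sign.
Compile reaches archive via compile → deploy → archive.
Lint reaches archive via lint → compile → deploy → archive.
Package reaches archive via package → deploy → archive.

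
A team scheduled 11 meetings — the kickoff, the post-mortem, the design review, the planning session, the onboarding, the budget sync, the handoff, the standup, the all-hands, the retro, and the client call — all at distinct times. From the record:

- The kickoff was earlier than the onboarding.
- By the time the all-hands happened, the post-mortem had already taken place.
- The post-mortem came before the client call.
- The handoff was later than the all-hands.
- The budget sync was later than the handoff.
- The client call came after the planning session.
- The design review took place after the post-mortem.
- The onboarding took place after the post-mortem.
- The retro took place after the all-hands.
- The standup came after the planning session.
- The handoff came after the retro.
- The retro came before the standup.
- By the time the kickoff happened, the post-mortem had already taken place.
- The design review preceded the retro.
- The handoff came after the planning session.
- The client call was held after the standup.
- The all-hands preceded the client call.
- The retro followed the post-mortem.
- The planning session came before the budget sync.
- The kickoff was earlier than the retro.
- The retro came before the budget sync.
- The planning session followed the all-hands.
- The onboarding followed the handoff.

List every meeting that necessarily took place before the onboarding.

Directly stated before the onboarding: the handoff, the kickoff, and the post-mortem.
The all-hands reaches the onboarding via the all-hands → the handoff → the onboarding.
The design review reaches the onboarding via the design review → the retro → the handoff → the onboarding.
The planning session reaches the onboarding via the planning session → the handoff → the onboarding.
Likewise the retro reaches the onboarding by chaining the stated constraints.

the all-hands, the design review, the handoff, the kickoff, the planning session, the post-mortem, the retro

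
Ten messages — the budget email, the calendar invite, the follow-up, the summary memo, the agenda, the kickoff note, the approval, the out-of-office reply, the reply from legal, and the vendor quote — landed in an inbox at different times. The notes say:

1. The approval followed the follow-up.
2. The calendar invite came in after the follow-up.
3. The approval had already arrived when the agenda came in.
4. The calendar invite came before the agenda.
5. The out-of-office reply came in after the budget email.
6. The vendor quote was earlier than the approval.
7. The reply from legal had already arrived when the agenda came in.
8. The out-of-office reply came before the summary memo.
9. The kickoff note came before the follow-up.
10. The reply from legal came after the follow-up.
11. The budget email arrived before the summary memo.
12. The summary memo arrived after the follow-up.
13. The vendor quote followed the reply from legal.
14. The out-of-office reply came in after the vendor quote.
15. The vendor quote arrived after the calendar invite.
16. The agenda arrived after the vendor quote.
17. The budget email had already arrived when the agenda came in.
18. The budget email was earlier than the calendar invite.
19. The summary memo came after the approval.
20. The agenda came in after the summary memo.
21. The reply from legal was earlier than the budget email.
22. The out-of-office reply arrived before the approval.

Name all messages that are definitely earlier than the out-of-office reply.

the budget email, the calendar invite, the follow-up, the kickoff note, the reply from legal, the vendor quote

Directly stated before the out-of-office reply: the budget email and the vendor quote.
The calendar invite reaches the out-of-office reply via the calendar invite → the vendor quote → the out-of-office reply.
The follow-up reaches the out-of-office reply via the follow-up → the calendar invite → the vendor quote → the out-of-office reply.
The kickoff note reaches the out-of-office reply via the kickoff note → the follow-up → the calendar invite → the vendor quote → the out-of-office reply.
Likewise the reply from legal reaches the out-of-office reply by chaining the stated constraints.
No chain forces the agenda (or any of the others) ahead of the out-of-office reply.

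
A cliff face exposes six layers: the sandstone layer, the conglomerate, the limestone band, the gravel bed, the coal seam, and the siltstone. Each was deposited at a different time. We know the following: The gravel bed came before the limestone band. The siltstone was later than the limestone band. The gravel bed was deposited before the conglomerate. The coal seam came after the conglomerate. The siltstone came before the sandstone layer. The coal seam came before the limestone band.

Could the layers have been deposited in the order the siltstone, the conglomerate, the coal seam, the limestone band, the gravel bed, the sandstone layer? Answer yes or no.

no

The constraints require the gravel bed before the limestone band, but in the proposed sequence the limestone band appears ahead of the gravel bed. That one violation is enough.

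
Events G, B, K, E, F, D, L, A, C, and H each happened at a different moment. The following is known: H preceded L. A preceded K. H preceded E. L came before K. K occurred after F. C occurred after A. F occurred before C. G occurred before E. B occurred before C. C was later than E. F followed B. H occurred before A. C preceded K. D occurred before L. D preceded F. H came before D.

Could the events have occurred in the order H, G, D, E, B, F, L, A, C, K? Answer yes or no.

Check each stated constraint against the proposed order — e.g. H is ahead of L; H is ahead of A. Every pair is in the required order; nothing is violated.

yes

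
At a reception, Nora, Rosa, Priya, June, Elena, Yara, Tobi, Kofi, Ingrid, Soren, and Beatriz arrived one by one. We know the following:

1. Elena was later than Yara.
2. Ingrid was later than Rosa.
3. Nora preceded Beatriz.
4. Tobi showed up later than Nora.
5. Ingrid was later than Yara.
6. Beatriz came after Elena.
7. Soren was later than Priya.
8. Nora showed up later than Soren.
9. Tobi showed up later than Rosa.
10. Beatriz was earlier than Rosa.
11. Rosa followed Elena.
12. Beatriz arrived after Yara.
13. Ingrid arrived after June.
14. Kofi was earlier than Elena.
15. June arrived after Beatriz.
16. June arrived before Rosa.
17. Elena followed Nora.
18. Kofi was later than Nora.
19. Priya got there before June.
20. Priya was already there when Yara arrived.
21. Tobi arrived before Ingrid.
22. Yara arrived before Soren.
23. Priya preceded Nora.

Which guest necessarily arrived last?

Every other guest has a chain of constraints placing them before Ingrid, so Ingrid is last.

Ingrid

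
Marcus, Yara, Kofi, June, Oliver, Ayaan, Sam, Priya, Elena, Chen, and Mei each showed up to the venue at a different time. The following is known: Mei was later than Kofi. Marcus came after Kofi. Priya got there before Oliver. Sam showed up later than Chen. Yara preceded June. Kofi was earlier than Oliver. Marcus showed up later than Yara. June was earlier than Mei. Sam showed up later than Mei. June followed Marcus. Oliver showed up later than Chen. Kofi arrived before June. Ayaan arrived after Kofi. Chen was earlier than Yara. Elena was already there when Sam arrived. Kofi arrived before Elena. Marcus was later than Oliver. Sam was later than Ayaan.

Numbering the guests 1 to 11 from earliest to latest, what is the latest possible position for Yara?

7

Yara must come before June, Marcus, Mei, and Sam — 4 guests forced after them.
Everything else can be placed before Yara in some valid order, so Yara can sit as late as position 11 − 4 = 7.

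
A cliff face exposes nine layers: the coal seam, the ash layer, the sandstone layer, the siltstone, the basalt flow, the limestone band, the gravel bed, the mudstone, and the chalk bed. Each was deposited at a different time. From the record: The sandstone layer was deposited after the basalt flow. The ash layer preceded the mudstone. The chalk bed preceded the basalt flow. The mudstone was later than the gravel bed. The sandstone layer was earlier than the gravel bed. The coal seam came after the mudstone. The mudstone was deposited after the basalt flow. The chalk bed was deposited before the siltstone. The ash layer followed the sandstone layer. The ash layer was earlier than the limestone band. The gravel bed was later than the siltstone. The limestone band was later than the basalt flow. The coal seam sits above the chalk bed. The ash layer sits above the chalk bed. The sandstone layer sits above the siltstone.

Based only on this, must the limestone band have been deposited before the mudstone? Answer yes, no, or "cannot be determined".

No chain of stated constraints runs from the limestone band to the mudstone, and none runs from the mudstone to the limestone band either.
So the relative order of the limestone band and the mudstone is not fixed by the given facts.

cannot be determined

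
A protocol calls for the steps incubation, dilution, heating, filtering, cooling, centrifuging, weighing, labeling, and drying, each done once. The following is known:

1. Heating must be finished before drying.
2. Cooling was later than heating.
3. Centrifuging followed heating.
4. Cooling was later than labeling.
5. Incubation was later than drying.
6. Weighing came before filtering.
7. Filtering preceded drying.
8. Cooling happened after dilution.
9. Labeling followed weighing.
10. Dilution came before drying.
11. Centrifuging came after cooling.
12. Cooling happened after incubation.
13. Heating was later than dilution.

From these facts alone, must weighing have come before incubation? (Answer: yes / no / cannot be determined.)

yes

Chain the constraints: weighing → filtering → drying → incubation. Each link is directly stated, so weighing comes before incubation.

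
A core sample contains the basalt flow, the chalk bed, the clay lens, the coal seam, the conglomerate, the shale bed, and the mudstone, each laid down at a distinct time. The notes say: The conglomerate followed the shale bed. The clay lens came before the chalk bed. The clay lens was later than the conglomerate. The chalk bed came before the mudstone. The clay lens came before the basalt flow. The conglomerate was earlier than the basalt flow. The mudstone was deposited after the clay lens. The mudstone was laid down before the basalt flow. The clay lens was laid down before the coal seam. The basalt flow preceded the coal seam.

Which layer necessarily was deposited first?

The shale bed has a chain of constraints placing it before every other layer, so the shale bed must be first.

the shale bed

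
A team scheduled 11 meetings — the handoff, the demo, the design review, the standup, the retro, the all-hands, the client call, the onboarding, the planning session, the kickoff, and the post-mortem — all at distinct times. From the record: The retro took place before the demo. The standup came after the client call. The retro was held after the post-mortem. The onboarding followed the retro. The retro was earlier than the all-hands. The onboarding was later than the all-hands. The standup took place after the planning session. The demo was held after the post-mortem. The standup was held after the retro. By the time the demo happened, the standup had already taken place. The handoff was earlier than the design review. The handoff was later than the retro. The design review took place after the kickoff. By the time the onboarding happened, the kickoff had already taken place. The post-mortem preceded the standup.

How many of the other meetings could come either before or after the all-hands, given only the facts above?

7

Forced before the all-hands: the post-mortem and the retro; forced after the all-hands: the onboarding.
That leaves the client call, the demo, the design review, the handoff, the kickoff, the planning session, and the standup with no forced order relative to the all-hands — 7.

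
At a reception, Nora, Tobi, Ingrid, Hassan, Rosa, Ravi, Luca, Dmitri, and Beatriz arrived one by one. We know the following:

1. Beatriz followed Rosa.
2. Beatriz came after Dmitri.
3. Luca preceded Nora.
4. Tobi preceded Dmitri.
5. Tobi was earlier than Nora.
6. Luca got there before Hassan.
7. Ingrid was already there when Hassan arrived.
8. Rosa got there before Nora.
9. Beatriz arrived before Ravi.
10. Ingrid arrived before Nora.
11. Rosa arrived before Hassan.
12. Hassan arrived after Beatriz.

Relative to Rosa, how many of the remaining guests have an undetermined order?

Forced after Rosa: Beatriz, Hassan, Nora, and Ravi.
That leaves Dmitri, Ingrid, Luca, and Tobi with no forced order relative to Rosa — 4.

4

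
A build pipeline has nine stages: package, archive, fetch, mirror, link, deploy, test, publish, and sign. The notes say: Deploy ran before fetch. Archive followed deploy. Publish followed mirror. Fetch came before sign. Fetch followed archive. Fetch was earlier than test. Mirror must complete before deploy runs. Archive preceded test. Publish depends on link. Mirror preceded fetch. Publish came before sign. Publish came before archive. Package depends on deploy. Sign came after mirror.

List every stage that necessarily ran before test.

Directly stated before test: archive and fetch.
Deploy reaches test via deploy → archive → test.
Link reaches test via link → publish → archive → test.
Mirror reaches test via mirror → fetch → test.
Likewise publish reaches test by chaining the stated constraints.
No chain forces sign (or any of the others) ahead of test.

archive, deploy, fetch, link, mirror, publish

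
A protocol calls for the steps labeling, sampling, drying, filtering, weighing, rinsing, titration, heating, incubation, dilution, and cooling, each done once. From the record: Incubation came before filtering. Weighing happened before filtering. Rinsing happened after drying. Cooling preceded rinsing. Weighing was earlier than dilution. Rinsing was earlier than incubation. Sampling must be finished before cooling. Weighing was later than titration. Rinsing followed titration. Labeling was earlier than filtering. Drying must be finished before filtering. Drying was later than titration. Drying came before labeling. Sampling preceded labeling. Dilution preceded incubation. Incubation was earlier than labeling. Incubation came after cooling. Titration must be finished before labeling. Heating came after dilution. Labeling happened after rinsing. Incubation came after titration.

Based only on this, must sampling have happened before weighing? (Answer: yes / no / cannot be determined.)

No chain of stated constraints runs from sampling to weighing, and none runs from weighing to sampling either.
So the relative order of sampling and weighing is not fixed by the given facts.

cannot be determined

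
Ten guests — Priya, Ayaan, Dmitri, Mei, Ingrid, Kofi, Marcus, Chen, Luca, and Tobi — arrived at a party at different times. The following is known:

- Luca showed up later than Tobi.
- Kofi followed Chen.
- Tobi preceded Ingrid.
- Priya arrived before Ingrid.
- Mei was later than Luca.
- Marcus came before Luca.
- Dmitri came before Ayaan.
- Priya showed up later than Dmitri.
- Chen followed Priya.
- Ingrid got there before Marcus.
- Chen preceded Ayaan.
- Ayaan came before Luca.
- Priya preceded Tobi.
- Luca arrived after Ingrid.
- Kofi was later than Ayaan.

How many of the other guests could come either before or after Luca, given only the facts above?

1

Forced before Luca: Ayaan, Chen, Dmitri, Ingrid, Marcus, Priya, and Tobi; forced after Luca: Mei.
That leaves Kofi with no forced order relative to Luca — 1.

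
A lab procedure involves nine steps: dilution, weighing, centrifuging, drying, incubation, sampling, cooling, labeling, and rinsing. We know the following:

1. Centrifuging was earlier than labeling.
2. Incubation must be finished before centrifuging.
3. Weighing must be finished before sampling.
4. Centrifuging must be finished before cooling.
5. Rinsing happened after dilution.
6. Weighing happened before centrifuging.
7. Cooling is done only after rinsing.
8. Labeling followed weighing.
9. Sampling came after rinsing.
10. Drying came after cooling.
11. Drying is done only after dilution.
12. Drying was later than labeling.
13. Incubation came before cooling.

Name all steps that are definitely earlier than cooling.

centrifuging, dilution, incubation, rinsing, weighing

Directly stated before cooling: centrifuging, incubation, and rinsing.
Dilution reaches cooling via dilution → rinsing → cooling.
Weighing reaches cooling via weighing → centrifuging → cooling.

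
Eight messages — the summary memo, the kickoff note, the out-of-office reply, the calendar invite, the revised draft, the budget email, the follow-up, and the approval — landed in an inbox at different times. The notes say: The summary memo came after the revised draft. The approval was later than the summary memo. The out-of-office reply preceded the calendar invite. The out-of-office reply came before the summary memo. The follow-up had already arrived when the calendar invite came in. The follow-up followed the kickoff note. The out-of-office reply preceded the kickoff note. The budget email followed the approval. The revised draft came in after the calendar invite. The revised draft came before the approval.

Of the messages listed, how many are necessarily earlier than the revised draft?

Directly stated before the revised draft: the calendar invite.
The follow-up reaches the revised draft via the follow-up → the calendar invite → the revised draft.
The kickoff note reaches the revised draft via the kickoff note → the follow-up → the calendar invite → the revised draft.
The out-of-office reply reaches the revised draft via the out-of-office reply → the calendar invite → the revised draft.
That's the calendar invite, the follow-up, the kickoff note, and the out-of-office reply — 4 in all.

4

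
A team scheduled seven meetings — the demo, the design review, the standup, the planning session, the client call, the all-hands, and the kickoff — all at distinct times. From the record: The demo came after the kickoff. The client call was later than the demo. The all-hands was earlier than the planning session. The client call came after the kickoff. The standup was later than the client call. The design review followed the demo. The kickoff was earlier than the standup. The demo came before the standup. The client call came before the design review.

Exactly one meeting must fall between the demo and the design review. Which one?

the client call

Tracing the constraints gives the demo → the client call → the design review, so the client call sits after the demo and before the design review.
No other meeting is forced both after the demo and before the design review.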